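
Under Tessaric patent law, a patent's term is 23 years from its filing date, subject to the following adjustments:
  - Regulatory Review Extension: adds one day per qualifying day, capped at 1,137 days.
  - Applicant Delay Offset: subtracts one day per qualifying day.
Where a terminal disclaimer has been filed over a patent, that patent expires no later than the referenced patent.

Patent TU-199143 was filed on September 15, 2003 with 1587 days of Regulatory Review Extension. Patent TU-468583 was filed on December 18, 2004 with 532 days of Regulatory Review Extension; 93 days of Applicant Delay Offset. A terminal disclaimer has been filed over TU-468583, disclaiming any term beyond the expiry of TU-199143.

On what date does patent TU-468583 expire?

2029-03-01

Natural term of TU-468583:
  Base: filing + 23 years → 18 December 2027.
  Regulatory Review Extension: 532 days (within the 1137-day cap) → +532 days → 2 June 2029.
  Applicant Delay Offset: −93 days → 1 March 2029.
Expiry of referenced patent TU-199143:
  Base: filing + 23 years → 15 September 2026.
  Regulatory Review Extension: 1587 days claimed exceeds the 1137-day cap, so +1137 days → 26 October 2029.
Terminal disclaimer: TU-468583 expires on the earlier of 1 March 2029 and 26 October 2029.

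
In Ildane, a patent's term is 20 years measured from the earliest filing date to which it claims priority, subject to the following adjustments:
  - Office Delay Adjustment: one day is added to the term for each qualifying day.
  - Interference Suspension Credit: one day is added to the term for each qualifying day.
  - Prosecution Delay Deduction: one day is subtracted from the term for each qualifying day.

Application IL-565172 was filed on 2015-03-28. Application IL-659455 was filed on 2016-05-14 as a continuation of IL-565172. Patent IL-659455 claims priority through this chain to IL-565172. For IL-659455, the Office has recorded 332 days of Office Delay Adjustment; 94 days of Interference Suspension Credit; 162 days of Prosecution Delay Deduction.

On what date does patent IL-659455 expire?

December 17, 2035

Earliest priority filing: 28 March 2015.
Base term: 28 March 2015 + 20 years → 28 March 2035.
Office Delay Adjustment: +332 days → 23 February 2036.
Interference Suspension Credit: +94 days → 27 May 2036.
Prosecution Delay Deduction: −162 days → 17 December 2035.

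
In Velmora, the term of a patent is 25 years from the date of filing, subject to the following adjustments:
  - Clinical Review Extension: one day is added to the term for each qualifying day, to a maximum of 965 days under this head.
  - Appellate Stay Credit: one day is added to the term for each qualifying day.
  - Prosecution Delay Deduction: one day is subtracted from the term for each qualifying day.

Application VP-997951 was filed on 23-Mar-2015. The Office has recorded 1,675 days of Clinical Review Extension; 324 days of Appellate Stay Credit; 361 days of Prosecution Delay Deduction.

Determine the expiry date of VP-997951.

Base term: filing date + 25 years → 23 March 2040.
Clinical Review Extension: 1675 days claimed exceeds the 965-day cap, so +965 days → 13 November 2042.
Appellate Stay Credit: +324 days → 3 October 2043.
Prosecution Delay Deduction: −361 days → 7 October 2042.

October 7, 2042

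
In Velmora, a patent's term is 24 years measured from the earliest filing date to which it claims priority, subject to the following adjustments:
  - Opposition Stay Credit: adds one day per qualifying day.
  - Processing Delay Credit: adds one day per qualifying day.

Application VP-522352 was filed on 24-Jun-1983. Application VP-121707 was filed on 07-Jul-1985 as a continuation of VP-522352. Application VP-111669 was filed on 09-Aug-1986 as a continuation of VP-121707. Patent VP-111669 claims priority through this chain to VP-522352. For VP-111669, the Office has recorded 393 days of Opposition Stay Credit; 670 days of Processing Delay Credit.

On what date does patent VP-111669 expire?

May 22, 2010

Earliest priority filing: 24 June 1983.
Base term: 24 June 1983 + 24 years → 24 June 2007.
Opposition Stay Credit: +393 days → 21 July 2008.
Processing Delay Credit: +670 days → 22 May 2010.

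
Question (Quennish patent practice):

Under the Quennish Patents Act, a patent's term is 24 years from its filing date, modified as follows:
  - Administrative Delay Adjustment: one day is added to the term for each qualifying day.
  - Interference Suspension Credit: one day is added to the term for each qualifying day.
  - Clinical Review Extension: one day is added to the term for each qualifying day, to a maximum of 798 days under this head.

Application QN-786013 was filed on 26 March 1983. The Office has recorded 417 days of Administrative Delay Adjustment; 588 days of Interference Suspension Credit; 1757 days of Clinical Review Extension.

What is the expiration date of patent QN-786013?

Base term: filing date + 24 years → 26 March 2007.
Administrative Delay Adjustment: +417 days → 16 May 2008.
Interference Suspension Credit: +588 days → 25 December 2009.
Clinical Review Extension: 1757 days claimed exceeds the 798-day cap, so +798 days → 2 March 2012.

March 2, 2012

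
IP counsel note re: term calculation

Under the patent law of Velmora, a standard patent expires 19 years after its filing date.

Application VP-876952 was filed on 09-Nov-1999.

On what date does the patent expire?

2018-11-09

Filing date + 19 years → 9 November 2018.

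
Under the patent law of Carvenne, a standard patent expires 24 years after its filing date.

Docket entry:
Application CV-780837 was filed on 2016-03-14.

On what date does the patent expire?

2040-03-14

Filing date + 24 years → 14 March 2040.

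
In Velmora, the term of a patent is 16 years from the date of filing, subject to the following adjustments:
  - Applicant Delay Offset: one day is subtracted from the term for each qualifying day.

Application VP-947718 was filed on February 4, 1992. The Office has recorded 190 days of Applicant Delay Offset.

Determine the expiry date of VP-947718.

2007-07-29

Base term: filing date + 16 years → 4 February 2008.
Applicant Delay Offset: −190 days → 29 July 2007.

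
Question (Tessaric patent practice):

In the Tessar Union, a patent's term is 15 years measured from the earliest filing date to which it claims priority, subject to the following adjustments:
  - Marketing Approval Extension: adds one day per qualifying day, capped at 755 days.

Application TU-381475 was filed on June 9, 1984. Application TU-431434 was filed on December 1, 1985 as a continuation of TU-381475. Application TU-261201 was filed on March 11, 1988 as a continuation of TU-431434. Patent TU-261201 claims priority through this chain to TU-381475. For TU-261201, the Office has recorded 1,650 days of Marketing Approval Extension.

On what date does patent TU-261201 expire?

Earliest priority filing: 9 June 1984.
Base term: 9 June 1984 + 15 years → 9 June 1999.
Marketing Approval Extension: 1650 days claimed exceeds the 755-day cap, so +755 days → 3 July 2001.

2001-07-03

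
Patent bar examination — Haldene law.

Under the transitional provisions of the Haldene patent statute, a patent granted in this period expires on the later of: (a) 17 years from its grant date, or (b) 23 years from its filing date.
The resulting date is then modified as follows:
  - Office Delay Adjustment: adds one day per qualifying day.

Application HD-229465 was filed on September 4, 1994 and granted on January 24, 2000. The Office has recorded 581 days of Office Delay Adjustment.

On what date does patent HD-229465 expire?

2019-04-08

(a) grant + 17 years → 24 January 2017.
(b) filing + 23 years → 4 September 2017.
Later of the two: 4 September 2017.
Office Delay Adjustment: +581 days → 8 April 2019.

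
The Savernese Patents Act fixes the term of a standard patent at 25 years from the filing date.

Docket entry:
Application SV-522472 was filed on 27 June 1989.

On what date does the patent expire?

Filing date + 25 years → 27 June 2014.

2014-06-27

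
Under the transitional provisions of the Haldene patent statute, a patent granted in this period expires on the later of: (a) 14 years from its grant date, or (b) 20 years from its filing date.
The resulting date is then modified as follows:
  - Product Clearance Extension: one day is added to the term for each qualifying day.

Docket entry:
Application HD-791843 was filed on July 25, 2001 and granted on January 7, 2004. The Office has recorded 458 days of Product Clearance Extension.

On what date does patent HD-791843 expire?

October 26, 2022

(a) grant + 14 years → 7 January 2018.
(b) filing + 20 years → 25 July 2021.
Later of the two: 25 July 2021.
Product Clearance Extension: +458 days → 26 October 2022.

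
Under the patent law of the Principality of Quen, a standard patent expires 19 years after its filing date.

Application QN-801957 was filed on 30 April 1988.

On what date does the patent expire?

Filing date + 19 years → 30 April 2007.

2007-04-30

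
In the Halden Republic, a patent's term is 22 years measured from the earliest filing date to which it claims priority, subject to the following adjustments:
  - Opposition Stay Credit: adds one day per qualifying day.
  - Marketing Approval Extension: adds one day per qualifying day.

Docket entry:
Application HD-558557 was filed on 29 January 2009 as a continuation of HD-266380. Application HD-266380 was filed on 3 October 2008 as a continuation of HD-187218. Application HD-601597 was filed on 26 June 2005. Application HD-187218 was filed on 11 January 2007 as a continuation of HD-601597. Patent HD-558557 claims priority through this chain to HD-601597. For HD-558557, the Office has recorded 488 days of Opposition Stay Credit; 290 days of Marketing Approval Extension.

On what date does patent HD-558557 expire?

Earliest priority filing: 26 June 2005.
Base term: 26 June 2005 + 22 years → 26 June 2027.
Opposition Stay Credit: +488 days → 26 October 2028.
Marketing Approval Extension: +290 days → 12 August 2029.

August 12, 2029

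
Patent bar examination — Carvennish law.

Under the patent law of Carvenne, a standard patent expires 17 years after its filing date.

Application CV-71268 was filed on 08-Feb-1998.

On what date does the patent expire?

February 8, 2015

Filing date + 17 years → 8 February 2015.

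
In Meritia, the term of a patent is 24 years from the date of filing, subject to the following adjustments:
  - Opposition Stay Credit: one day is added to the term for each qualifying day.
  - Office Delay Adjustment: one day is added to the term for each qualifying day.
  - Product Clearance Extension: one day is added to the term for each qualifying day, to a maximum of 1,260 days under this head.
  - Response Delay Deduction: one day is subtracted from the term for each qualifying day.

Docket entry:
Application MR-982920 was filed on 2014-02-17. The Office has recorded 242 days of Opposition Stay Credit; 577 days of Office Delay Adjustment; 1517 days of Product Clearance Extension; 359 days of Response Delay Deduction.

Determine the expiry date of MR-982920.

2042-11-03

Base term: filing date + 24 years → 17 February 2038.
Opposition Stay Credit: +242 days → 17 October 2038.
Office Delay Adjustment: +577 days → 16 May 2040.
Product Clearance Extension: 1517 days claimed exceeds the 1260-day cap, so +1260 days → 28 October 2043.
Response Delay Deduction: −359 days → 3 November 2042.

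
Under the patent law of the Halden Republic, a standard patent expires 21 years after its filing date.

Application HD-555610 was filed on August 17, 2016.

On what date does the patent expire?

2037-08-17

Filing date + 21 years → 17 August 2037.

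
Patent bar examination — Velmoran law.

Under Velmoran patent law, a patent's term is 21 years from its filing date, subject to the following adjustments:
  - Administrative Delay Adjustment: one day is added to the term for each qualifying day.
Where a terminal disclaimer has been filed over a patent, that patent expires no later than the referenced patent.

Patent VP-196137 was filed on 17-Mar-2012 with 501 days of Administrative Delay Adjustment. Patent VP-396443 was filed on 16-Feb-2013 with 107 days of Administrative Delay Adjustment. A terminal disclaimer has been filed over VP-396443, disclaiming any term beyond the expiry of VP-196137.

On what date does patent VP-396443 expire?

June 3, 2034

Natural term of VP-396443:
  Base: filing + 21 years → 16 February 2034.
  Administrative Delay Adjustment: +107 days → 3 June 2034.
Expiry of referenced patent VP-196137:
  Base: filing + 21 years → 17 March 2033.
  Administrative Delay Adjustment: +501 days → 31 July 2034.
Terminal disclaimer: VP-396443 expires on the earlier of 3 June 2034 and 31 July 2034.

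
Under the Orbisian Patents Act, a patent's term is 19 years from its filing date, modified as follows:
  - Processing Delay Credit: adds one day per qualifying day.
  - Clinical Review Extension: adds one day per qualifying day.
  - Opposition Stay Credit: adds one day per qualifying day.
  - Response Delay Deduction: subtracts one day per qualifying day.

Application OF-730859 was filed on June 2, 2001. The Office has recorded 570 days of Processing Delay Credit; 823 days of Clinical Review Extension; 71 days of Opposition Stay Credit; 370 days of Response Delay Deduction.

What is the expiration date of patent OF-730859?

2023-06-01

Base term: filing date + 19 years → 2 June 2020.
Processing Delay Credit: +570 days → 24 December 2021.
Clinical Review Extension: +823 days → 26 March 2024.
Opposition Stay Credit: +71 days → 5 June 2024.
Response Delay Deduction: −370 days → 1 June 2023.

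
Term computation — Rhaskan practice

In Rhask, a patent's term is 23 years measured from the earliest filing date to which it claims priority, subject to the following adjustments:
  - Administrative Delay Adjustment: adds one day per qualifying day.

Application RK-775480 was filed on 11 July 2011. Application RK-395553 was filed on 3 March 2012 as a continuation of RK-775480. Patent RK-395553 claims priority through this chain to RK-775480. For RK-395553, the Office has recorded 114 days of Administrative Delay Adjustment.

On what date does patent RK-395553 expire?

2034-11-02

Earliest priority filing: 11 July 2011.
Base term: 11 July 2011 + 23 years → 11 July 2034.
Administrative Delay Adjustment: +114 days → 2 November 2034.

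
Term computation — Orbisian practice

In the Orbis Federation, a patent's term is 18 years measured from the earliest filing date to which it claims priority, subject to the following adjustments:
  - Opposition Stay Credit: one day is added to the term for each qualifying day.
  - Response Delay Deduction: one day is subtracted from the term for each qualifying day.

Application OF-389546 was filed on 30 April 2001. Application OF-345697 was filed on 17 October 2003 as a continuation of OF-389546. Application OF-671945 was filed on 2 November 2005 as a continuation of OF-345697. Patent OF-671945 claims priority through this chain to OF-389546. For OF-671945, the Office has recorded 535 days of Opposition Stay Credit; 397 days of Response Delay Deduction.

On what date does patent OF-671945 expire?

Earliest priority filing: 30 April 2001.
Base term: 30 April 2001 + 18 years → 30 April 2019.
Opposition Stay Credit: +535 days → 16 October 2020.
Response Delay Deduction: −397 days → 15 September 2019.

2019-09-15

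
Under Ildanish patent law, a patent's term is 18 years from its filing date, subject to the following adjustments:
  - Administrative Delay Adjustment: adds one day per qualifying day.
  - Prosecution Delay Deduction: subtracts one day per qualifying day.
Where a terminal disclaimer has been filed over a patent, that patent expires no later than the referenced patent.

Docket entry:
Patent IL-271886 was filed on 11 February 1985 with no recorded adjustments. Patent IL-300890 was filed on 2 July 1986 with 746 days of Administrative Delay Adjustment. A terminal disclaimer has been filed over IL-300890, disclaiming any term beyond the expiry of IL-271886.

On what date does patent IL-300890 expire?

Natural term of IL-300890:
  Base: filing + 18 years → 2 July 2004.
  Administrative Delay Adjustment: +746 days → 18 July 2006.
Expiry of referenced patent IL-271886:
  Base: filing + 18 years → 11 February 2003.
Terminal disclaimer: IL-300890 expires on the earlier of 18 July 2006 and 11 February 2003.

2003-02-11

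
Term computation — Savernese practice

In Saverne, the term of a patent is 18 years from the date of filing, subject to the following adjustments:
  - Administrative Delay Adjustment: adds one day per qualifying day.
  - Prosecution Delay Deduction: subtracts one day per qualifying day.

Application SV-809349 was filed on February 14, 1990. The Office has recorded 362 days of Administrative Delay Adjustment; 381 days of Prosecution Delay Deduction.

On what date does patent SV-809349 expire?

Base term: filing date + 18 years → 14 February 2008.
Administrative Delay Adjustment: +362 days → 10 February 2009.
Prosecution Delay Deduction: −381 days → 26 January 2008.

2008-01-26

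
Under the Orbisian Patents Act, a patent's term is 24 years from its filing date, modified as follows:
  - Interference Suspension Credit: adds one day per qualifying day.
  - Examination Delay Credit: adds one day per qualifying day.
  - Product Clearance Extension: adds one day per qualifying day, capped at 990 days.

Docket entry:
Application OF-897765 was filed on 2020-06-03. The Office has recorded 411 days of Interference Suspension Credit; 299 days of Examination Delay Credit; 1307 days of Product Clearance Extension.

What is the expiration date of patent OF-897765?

Base term: filing date + 24 years → 3 June 2044.
Interference Suspension Credit: +411 days → 19 July 2045.
Examination Delay Credit: +299 days → 14 May 2046.
Product Clearance Extension: 1307 days claimed exceeds the 990-day cap, so +990 days → 28 January 2049.

January 28, 2049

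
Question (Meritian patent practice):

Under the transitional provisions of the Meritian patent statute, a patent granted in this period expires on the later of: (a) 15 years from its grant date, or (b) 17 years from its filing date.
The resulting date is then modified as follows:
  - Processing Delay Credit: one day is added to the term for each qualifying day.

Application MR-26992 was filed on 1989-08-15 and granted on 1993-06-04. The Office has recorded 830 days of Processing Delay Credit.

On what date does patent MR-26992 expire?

(a) grant + 15 years → 4 June 2008.
(b) filing + 17 years → 15 August 2006.
Later of the two: 4 June 2008.
Processing Delay Credit: +830 days → 12 September 2010.

September 12, 2010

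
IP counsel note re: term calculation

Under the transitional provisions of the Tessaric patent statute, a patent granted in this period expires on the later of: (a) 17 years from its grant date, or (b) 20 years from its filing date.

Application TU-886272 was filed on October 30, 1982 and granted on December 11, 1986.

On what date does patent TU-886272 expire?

December 11, 2003

(a) grant + 17 years → 11 December 2003.
(b) filing + 20 years → 30 October 2002.
Later of the two: 11 December 2003.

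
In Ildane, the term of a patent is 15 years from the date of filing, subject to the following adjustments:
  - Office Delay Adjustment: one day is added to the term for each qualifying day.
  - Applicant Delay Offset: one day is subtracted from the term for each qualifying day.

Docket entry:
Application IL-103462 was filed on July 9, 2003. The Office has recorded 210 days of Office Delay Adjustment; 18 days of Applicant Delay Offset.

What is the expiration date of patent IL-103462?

Base term: filing date + 15 years → 9 July 2018.
Office Delay Adjustment: +210 days → 4 February 2019.
Applicant Delay Offset: −18 days → 17 January 2019.

2019-01-17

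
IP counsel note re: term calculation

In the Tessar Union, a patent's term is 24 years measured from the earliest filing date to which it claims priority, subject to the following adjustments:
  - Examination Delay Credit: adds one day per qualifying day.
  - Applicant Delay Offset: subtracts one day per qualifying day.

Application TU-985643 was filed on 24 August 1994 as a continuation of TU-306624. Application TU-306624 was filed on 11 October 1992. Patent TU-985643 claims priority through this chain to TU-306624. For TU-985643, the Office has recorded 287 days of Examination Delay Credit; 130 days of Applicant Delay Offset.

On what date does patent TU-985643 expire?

Earliest priority filing: 11 October 1992.
Base term: 11 October 1992 + 24 years → 11 October 2016.
Examination Delay Credit: +287 days → 25 July 2017.
Applicant Delay Offset: −130 days → 17 March 2017.

March 17, 2017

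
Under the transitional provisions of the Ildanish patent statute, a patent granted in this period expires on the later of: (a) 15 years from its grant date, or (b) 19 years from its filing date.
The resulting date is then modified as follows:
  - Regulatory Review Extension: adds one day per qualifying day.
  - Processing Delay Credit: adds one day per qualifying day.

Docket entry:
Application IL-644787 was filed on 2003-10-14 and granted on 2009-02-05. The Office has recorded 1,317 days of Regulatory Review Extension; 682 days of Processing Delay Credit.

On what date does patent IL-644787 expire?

(a) grant + 15 years → 5 February 2024.
(b) filing + 19 years → 14 October 2022.
Later of the two: 5 February 2024.
Regulatory Review Extension: +1317 days → 14 September 2027.
Processing Delay Credit: +682 days → 27 July 2029.

July 27, 2029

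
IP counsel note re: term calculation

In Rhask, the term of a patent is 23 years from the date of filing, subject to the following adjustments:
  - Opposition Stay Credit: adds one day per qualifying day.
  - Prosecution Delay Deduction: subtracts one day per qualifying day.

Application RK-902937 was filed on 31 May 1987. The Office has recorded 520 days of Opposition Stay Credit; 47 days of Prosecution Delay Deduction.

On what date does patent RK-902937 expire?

2011-09-16

Base term: filing date + 23 years → 31 May 2010.
Opposition Stay Credit: +520 days → 2 November 2011.
Prosecution Delay Deduction: −47 days → 16 September 2011.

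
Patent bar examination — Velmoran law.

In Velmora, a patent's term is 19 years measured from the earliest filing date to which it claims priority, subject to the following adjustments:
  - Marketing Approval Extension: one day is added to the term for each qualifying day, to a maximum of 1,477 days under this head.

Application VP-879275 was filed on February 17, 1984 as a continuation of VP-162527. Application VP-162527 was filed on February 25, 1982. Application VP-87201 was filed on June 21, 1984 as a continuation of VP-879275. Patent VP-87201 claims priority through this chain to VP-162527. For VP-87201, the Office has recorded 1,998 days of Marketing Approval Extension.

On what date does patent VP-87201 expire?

Earliest priority filing: 25 February 1982.
Base term: 25 February 1982 + 19 years → 25 February 2001.
Marketing Approval Extension: 1998 days claimed exceeds the 1477-day cap, so +1477 days → 13 March 2005.

March 13, 2005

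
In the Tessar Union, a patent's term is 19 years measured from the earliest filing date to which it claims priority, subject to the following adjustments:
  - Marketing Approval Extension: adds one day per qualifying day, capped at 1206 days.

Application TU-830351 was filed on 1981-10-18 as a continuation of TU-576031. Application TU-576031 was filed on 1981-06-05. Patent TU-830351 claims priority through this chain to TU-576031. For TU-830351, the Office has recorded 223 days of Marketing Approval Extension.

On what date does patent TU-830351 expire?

Earliest priority filing: 5 June 1981.
Base term: 5 June 1981 + 19 years → 5 June 2000.
Marketing Approval Extension: 223 days (within the 1206-day cap) → +223 days → 14 January 2001.

2001-01-14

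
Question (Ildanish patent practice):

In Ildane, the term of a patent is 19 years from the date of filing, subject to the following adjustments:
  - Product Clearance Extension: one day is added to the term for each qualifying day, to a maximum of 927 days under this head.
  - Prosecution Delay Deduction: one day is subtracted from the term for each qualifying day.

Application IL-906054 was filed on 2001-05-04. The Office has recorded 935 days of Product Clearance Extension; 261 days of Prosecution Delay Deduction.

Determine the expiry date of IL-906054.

2022-03-01

Base term: filing date + 19 years → 4 May 2020.
Product Clearance Extension: 935 days claimed exceeds the 927-day cap, so +927 days → 17 November 2022.
Prosecution Delay Deduction: −261 days → 1 March 2022.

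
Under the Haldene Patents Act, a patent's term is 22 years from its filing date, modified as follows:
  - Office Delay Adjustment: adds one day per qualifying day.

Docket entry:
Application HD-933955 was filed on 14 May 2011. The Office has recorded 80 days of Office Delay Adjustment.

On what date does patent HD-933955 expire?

Base term: filing date + 22 years → 14 May 2033.
Office Delay Adjustment: +80 days → 2 August 2033.

August 2, 2033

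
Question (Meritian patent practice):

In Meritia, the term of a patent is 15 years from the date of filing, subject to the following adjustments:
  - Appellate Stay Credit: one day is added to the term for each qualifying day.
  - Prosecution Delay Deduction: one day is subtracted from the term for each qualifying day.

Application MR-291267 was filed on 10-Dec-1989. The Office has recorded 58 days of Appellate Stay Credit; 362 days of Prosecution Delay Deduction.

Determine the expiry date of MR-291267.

February 10, 2004

Base term: filing date + 15 years → 10 December 2004.
Appellate Stay Credit: +58 days → 6 February 2005.
Prosecution Delay Deduction: −362 days → 10 February 2004.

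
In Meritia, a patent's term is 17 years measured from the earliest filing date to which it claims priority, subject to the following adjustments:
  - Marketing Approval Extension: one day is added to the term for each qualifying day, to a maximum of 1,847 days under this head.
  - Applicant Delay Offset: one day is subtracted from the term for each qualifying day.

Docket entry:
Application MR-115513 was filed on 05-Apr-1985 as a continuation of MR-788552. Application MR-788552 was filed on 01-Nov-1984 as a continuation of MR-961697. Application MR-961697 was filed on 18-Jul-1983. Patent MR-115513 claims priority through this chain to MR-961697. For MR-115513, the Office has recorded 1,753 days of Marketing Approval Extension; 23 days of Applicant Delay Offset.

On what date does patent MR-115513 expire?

Earliest priority filing: 18 July 1983.
Base term: 18 July 1983 + 17 years → 18 July 2000.
Marketing Approval Extension: 1753 days (within the 1847-day cap) → +1753 days → 6 May 2005.
Applicant Delay Offset: −23 days → 13 April 2005.

2005-04-13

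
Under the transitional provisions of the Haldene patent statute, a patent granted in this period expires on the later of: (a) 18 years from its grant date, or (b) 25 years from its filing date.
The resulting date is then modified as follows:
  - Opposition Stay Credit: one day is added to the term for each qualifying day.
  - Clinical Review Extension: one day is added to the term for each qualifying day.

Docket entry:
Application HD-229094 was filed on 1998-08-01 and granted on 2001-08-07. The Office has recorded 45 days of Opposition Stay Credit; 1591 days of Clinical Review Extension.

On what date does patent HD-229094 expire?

(a) grant + 18 years → 7 August 2019.
(b) filing + 25 years → 1 August 2023.
Later of the two: 1 August 2023.
Opposition Stay Credit: +45 days → 15 September 2023.
Clinical Review Extension: +1591 days → 23 January 2028.

2028-01-23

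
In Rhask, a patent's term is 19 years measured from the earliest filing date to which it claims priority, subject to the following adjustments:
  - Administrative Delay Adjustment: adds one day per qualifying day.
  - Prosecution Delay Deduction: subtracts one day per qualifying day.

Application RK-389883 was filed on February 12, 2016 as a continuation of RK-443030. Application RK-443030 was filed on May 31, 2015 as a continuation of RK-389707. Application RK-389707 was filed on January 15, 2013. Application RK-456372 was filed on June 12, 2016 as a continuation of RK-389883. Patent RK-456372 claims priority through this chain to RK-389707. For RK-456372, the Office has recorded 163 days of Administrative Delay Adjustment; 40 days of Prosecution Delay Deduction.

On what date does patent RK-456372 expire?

Earliest priority filing: 15 January 2013.
Base term: 15 January 2013 + 19 years → 15 January 2032.
Administrative Delay Adjustment: +163 days → 26 June 2032.
Prosecution Delay Deduction: −40 days → 17 May 2032.

May 17, 2032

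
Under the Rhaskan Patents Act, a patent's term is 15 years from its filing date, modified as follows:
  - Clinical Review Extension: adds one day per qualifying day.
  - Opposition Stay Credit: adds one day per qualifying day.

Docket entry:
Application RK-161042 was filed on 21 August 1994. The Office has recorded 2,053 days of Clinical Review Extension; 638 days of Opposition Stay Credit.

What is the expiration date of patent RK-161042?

January 2, 2017

Base term: filing date + 15 years → 21 August 2009.
Clinical Review Extension: +2053 days → 5 April 2015.
Opposition Stay Credit: +638 days → 2 January 2017.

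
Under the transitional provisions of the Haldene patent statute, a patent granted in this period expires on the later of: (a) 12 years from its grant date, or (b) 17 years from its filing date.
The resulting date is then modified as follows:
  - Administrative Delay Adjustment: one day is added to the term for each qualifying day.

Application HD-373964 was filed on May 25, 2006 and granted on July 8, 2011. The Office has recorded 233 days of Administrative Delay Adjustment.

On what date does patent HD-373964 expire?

February 26, 2024

(a) grant + 12 years → 8 July 2023.
(b) filing + 17 years → 25 May 2023.
Later of the two: 8 July 2023.
Administrative Delay Adjustment: +233 days → 26 February 2024.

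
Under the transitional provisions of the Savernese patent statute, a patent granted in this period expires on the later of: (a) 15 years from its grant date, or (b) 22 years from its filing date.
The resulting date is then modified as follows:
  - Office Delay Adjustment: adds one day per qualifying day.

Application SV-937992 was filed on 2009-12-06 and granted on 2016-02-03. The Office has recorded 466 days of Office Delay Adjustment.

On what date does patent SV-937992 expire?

(a) grant + 15 years → 3 February 2031.
(b) filing + 22 years → 6 December 2031.
Later of the two: 6 December 2031.
Office Delay Adjustment: +466 days → 16 March 2033.

2033-03-16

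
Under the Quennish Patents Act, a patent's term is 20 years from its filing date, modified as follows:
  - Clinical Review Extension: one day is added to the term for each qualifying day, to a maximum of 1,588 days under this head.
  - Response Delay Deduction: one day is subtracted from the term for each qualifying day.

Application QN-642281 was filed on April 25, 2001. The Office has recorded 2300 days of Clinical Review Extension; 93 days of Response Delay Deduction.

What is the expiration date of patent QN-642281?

Base term: filing date + 20 years → 25 April 2021.
Clinical Review Extension: 2300 days claimed exceeds the 1588-day cap, so +1588 days → 30 August 2025.
Response Delay Deduction: −93 days → 29 May 2025.

2025-05-29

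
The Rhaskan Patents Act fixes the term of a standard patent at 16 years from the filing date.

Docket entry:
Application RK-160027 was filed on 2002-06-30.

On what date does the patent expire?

Filing date + 16 years → 30 June 2018.

2018-06-30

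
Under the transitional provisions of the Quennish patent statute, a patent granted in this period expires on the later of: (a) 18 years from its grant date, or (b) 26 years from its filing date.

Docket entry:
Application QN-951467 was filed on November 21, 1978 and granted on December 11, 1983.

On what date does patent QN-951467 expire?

(a) grant + 18 years → 11 December 2001.
(b) filing + 26 years → 21 November 2004.
Later of the two: 21 November 2004.

November 21, 2004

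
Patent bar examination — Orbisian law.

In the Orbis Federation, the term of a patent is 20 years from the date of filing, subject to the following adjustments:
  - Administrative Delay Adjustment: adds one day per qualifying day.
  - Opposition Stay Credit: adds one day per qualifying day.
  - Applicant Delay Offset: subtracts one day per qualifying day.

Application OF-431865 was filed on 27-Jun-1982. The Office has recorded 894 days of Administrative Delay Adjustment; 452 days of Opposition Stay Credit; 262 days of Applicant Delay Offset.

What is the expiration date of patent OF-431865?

June 15, 2005

Base term: filing date + 20 years → 27 June 2002.
Administrative Delay Adjustment: +894 days → 7 December 2004.
Opposition Stay Credit: +452 days → 4 March 2006.
Applicant Delay Offset: −262 days → 15 June 2005.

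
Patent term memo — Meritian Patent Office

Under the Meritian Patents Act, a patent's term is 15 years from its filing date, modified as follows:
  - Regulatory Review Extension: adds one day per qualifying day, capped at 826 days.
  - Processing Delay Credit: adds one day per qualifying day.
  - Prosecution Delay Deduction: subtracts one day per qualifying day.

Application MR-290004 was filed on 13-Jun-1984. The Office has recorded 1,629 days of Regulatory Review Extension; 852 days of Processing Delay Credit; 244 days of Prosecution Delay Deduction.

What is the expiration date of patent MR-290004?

May 17, 2003

Base term: filing date + 15 years → 13 June 1999.
Regulatory Review Extension: 1629 days claimed exceeds the 826-day cap, so +826 days → 16 September 2001.
Processing Delay Credit: +852 days → 16 January 2004.
Prosecution Delay Deduction: −244 days → 17 May 2003.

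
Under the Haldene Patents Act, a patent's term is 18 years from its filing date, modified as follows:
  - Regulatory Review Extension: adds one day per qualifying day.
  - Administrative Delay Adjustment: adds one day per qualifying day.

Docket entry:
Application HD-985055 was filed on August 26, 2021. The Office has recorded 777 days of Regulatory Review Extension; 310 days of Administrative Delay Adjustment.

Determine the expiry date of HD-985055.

August 17, 2042

Base term: filing date + 18 years → 26 August 2039.
Regulatory Review Extension: +777 days → 11 October 2041.
Administrative Delay Adjustment: +310 days → 17 August 2042.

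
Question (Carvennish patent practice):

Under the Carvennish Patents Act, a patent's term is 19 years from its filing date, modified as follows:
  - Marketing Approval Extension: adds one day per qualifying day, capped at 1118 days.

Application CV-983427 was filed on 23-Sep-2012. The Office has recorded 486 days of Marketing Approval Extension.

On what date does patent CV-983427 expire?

2033-01-21

Base term: filing date + 19 years → 23 September 2031.
Marketing Approval Extension: 486 days (within the 1118-day cap) → +486 days → 21 January 2033.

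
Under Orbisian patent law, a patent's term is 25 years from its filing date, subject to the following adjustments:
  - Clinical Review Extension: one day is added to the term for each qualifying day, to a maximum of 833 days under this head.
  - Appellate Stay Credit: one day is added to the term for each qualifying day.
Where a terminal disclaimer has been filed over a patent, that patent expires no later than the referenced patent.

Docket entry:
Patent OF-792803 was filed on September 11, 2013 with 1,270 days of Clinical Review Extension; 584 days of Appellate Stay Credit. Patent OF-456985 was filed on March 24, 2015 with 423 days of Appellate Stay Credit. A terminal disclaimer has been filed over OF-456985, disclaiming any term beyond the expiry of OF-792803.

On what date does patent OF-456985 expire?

2041-05-21

Natural term of OF-456985:
  Base: filing + 25 years → 24 March 2040.
  Appellate Stay Credit: +423 days → 21 May 2041.
Expiry of referenced patent OF-792803:
  Base: filing + 25 years → 11 September 2038.
  Clinical Review Extension: 1270 days claimed exceeds the 833-day cap, so +833 days → 22 December 2040.
  Appellate Stay Credit: +584 days → 29 July 2042.
Terminal disclaimer: OF-456985 expires on the earlier of 21 May 2041 and 29 July 2042.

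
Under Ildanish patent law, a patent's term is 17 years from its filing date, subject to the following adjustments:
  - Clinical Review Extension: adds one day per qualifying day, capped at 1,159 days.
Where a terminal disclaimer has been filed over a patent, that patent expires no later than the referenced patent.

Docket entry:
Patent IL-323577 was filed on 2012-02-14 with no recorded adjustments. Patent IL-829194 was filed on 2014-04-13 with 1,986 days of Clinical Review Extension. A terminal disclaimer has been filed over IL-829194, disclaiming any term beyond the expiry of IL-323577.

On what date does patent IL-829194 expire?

February 14, 2029

Natural term of IL-829194:
  Base: filing + 17 years → 13 April 2031.
  Clinical Review Extension: 1986 days claimed exceeds the 1159-day cap, so +1159 days → 15 June 2034.
Expiry of referenced patent IL-323577:
  Base: filing + 17 years → 14 February 2029.
Terminal disclaimer: IL-829194 expires on the earlier of 15 June 2034 and 14 February 2029.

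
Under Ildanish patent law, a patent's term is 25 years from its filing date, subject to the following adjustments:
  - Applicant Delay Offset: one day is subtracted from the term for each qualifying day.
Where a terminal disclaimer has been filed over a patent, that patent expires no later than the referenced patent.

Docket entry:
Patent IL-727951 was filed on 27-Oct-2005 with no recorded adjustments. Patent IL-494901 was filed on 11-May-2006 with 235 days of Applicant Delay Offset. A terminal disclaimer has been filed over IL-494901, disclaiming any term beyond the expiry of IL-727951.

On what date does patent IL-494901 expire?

Natural term of IL-494901:
  Base: filing + 25 years → 11 May 2031.
  Applicant Delay Offset: −235 days → 18 September 2030.
Expiry of referenced patent IL-727951:
  Base: filing + 25 years → 27 October 2030.
Terminal disclaimer: IL-494901 expires on the earlier of 18 September 2030 and 27 October 2030.

September 18, 2030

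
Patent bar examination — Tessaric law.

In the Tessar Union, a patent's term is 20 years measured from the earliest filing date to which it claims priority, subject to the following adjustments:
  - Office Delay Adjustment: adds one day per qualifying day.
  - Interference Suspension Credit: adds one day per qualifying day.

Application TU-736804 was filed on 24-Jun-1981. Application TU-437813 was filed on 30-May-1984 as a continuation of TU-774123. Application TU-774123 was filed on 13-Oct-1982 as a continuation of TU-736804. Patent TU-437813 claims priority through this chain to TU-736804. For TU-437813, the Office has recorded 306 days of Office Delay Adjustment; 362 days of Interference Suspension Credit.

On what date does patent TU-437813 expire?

April 23, 2003

Earliest priority filing: 24 June 1981.
Base term: 24 June 1981 + 20 years → 24 June 2001.
Office Delay Adjustment: +306 days → 26 April 2002.
Interference Suspension Credit: +362 days → 23 April 2003.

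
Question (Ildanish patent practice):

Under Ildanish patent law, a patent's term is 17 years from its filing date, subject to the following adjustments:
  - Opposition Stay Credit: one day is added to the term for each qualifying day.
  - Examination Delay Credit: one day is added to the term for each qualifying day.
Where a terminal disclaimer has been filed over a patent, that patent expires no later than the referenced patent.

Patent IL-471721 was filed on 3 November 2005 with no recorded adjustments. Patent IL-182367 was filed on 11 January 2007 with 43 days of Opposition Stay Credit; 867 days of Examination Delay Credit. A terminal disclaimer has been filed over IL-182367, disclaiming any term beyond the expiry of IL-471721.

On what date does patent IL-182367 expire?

Natural term of IL-182367:
  Base: filing + 17 years → 11 January 2024.
  Opposition Stay Credit: +43 days → 23 February 2024.
  Examination Delay Credit: +867 days → 9 July 2026.
Expiry of referenced patent IL-471721:
  Base: filing + 17 years → 3 November 2022.
Terminal disclaimer: IL-182367 expires on the earlier of 9 July 2026 and 3 November 2022.

November 3, 2022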